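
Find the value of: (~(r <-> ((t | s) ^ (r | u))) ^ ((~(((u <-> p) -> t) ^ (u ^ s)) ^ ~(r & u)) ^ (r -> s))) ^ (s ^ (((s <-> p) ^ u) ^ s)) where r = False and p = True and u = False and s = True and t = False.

Substituting r=False, p=True, u=False, s=True, t=False:
t | s = False | True = True
r | u = False | False = False
(t | s) ^ (r | u) = True ^ False = True
r <-> ((t | s) ^ (r | u)) = False <-> True = False
~(r <-> ((t | s) ^ (r | u))) = ~False = True
u <-> p = False <-> True = False
(u <-> p) -> t = False -> False = True
u ^ s = False ^ True = True
((u <-> p) -> t) ^ (u ^ s) = True ^ True = False
~(((u <-> p) -> t) ^ (u ^ s)) = ~False = True
r & u = False & False = False
~(r & u) = ~False = True
~(((u <-> p) -> t) ^ (u ^ s)) ^ ~(r & u) = True ^ True = False
r -> s = False -> True = True
(~(((u <-> p) -> t) ^ (u ^ s)) ^ ~(r & u)) ^ (r -> s) = False ^ True = True
~(r <-> ((t | s) ^ (r | u))) ^ ((~(((u <-> p) -> t) ^ (u ^ s)) ^ ~(r & u)) ^ (r -> s)) = True ^ True = False
s <-> p = True <-> True = True
(s <-> p) ^ u = True ^ False = True
((s <-> p) ^ u) ^ s = True ^ True = False
s ^ (((s <-> p) ^ u) ^ s) = True ^ False = True
(~(r <-> ((t | s) ^ (r | u))) ^ ((~(((u <-> p) -> t) ^ (u ^ s)) ^ ~(r & u)) ^ (r -> s))) ^ (s ^ (((s <-> p) ^ u) ^ s)) = False ^ True = True

True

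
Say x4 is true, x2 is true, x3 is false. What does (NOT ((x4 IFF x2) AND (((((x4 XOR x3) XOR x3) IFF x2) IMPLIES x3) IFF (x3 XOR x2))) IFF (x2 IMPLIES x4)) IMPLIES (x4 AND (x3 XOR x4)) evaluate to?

Substituting x4=true, x2=true, x3=false:
x4 IFF x2 = true IFF true = true
x4 XOR x3 = true XOR false = true
(x4 XOR x3) XOR x3 = true XOR false = true
((x4 XOR x3) XOR x3) IFF x2 = true IFF true = true
(((x4 XOR x3) XOR x3) IFF x2) IMPLIES x3 = true IMPLIES false = false
x3 XOR x2 = false XOR true = true
((((x4 XOR x3) XOR x3) IFF x2) IMPLIES x3) IFF (x3 XOR x2) = false IFF true = false
(x4 IFF x2) AND (((((x4 XOR x3) XOR x3) IFF x2) IMPLIES x3) IFF (x3 XOR x2)) = true AND false = false
NOT ((x4 IFF x2) AND (((((x4 XOR x3) XOR x3) IFF x2) IMPLIES x3) IFF (x3 XOR x2))) = NOT false = true
x2 IMPLIES x4 = true IMPLIES true = true
NOT ((x4 IFF x2) AND (((((x4 XOR x3) XOR x3) IFF x2) IMPLIES x3) IFF (x3 XOR x2))) IFF (x2 IMPLIES x4) = true IFF true = true
x3 XOR x4 = false XOR true = true
x4 AND (x3 XOR x4) = true AND true = true
(NOT ((x4 IFF x2) AND (((((x4 XOR x3) XOR x3) IFF x2) IMPLIES x3) IFF (x3 XOR x2))) IFF (x2 IMPLIES x4)) IMPLIES (x4 AND (x3 XOR x4)) = true IMPLIES true = true

true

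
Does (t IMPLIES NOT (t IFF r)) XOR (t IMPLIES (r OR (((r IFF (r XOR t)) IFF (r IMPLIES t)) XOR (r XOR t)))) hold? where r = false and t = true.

t IFF r = true IFF false = false
NOT (t IFF r) = NOT false = true
t IMPLIES NOT (t IFF r) = true IMPLIES true = true
r XOR t = false XOR true = true
r IFF (r XOR t) = false IFF true = false
r IMPLIES t = false IMPLIES true = true
(r IFF (r XOR t)) IFF (r IMPLIES t) = false IFF true = false
r XOR t = false XOR true = true
((r IFF (r XOR t)) IFF (r IMPLIES t)) XOR (r XOR t) = false XOR true = true
r OR (((r IFF (r XOR t)) IFF (r IMPLIES t)) XOR (r XOR t)) = false OR true = true
t IMPLIES (r OR (((r IFF (r XOR t)) IFF (r IMPLIES t)) XOR (r XOR t))) = true IMPLIES true = true
(t IMPLIES NOT (t IFF r)) XOR (t IMPLIES (r OR (((r IFF (r XOR t)) IFF (r IMPLIES t)) XOR (r XOR t)))) = true XOR true = false

false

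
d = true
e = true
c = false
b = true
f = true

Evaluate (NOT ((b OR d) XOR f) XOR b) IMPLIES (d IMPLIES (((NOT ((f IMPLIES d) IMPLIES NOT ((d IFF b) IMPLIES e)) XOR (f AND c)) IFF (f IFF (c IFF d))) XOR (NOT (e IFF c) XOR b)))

b OR d = true OR true = true
(b OR d) XOR f = true XOR true = false
NOT ((b OR d) XOR f) = NOT false = true
NOT ((b OR d) XOR f) XOR b = true XOR true = false
f IMPLIES d = true IMPLIES true = true
d IFF b = true IFF true = true
(d IFF b) IMPLIES e = true IMPLIES true = true
NOT ((d IFF b) IMPLIES e) = NOT true = false
(f IMPLIES d) IMPLIES NOT ((d IFF b) IMPLIES e) = true IMPLIES false = false
NOT ((f IMPLIES d) IMPLIES NOT ((d IFF b) IMPLIES e)) = NOT false = true
f AND c = true AND false = false
NOT ((f IMPLIES d) IMPLIES NOT ((d IFF b) IMPLIES e)) XOR (f AND c) = true XOR false = true
c IFF d = false IFF true = false
f IFF (c IFF d) = true IFF false = false
(NOT ((f IMPLIES d) IMPLIES NOT ((d IFF b) IMPLIES e)) XOR (f AND c)) IFF (f IFF (c IFF d)) = true IFF false = false
e IFF c = true IFF false = false
NOT (e IFF c) = NOT false = true
NOT (e IFF c) XOR b = true XOR true = false
((NOT ((f IMPLIES d) IMPLIES NOT ((d IFF b) IMPLIES e)) XOR (f AND c)) IFF (f IFF (c IFF d))) XOR (NOT (e IFF c) XOR b) = false XOR false = false
d IMPLIES (((NOT ((f IMPLIES d) IMPLIES NOT ((d IFF b) IMPLIES e)) XOR (f AND c)) IFF (f IFF (c IFF d))) XOR (NOT (e IFF c) XOR b)) = true IMPLIES false = false
(NOT ((b OR d) XOR f) XOR b) IMPLIES (d IMPLIES (((NOT ((f IMPLIES d) IMPLIES NOT ((d IFF b) IMPLIES e)) XOR (f AND c)) IFF (f IFF (c IFF d))) XOR (NOT (e IFF c) XOR b))) = false IMPLIES false = true

true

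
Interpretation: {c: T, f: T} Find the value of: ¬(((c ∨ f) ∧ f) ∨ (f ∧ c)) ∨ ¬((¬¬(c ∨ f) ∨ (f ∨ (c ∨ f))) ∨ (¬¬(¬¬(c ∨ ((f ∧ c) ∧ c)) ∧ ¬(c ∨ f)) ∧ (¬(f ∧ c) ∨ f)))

F

c ∨ f = T ∨ T = T
(c ∨ f) ∧ f = T ∧ T = T
f ∧ c = T ∧ T = T
((c ∨ f) ∧ f) ∨ (f ∧ c) = T ∨ T = T
¬(((c ∨ f) ∧ f) ∨ (f ∧ c)) = ¬T = F
c ∨ f = T ∨ T = T
¬(c ∨ f) = ¬T = F
¬¬(c ∨ f) = ¬F = T
c ∨ f = T ∨ T = T
f ∨ (c ∨ f) = T ∨ T = T
¬¬(c ∨ f) ∨ (f ∨ (c ∨ f)) = T ∨ T = T
f ∧ c = T ∧ T = T
(f ∧ c) ∧ c = T ∧ T = T
c ∨ ((f ∧ c) ∧ c) = T ∨ T = T
¬(c ∨ ((f ∧ c) ∧ c)) = ¬T = F
¬¬(c ∨ ((f ∧ c) ∧ c)) = ¬F = T
c ∨ f = T ∨ T = T
¬(c ∨ f) = ¬T = F
¬¬(c ∨ ((f ∧ c) ∧ c)) ∧ ¬(c ∨ f) = T ∧ F = F
¬(¬¬(c ∨ ((f ∧ c) ∧ c)) ∧ ¬(c ∨ f)) = ¬F = T
¬¬(¬¬(c ∨ ((f ∧ c) ∧ c)) ∧ ¬(c ∨ f)) = ¬T = F
f ∧ c = T ∧ T = T
¬(f ∧ c) = ¬T = F
¬(f ∧ c) ∨ f = F ∨ T = T
¬¬(¬¬(c ∨ ((f ∧ c) ∧ c)) ∧ ¬(c ∨ f)) ∧ (¬(f ∧ c) ∨ f) = F ∧ T = F
(¬¬(c ∨ f) ∨ (f ∨ (c ∨ f))) ∨ (¬¬(¬¬(c ∨ ((f ∧ c) ∧ c)) ∧ ¬(c ∨ f)) ∧ (¬(f ∧ c) ∨ f)) = T ∨ F = T
¬((¬¬(c ∨ f) ∨ (f ∨ (c ∨ f))) ∨ (¬¬(¬¬(c ∨ ((f ∧ c) ∧ c)) ∧ ¬(c ∨ f)) ∧ (¬(f ∧ c) ∨ f))) = ¬T = F
¬(((c ∨ f) ∧ f) ∨ (f ∧ c)) ∨ ¬((¬¬(c ∨ f) ∨ (f ∨ (c ∨ f))) ∨ (¬¬(¬¬(c ∨ ((f ∧ c) ∧ c)) ∧ ¬(c ∨ f)) ∧ (¬(f ∧ c) ∨ f))) = F ∨ F = F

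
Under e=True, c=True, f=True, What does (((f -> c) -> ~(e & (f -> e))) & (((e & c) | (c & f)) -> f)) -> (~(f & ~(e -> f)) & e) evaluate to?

True

f -> c = True -> True = True
f -> e = True -> True = True
e & (f -> e) = True & True = True
~(e & (f -> e)) = ~True = False
(f -> c) -> ~(e & (f -> e)) = True -> False = False
e & c = True & True = True
c & f = True & True = True
(e & c) | (c & f) = True | True = True
((e & c) | (c & f)) -> f = True -> True = True
((f -> c) -> ~(e & (f -> e))) & (((e & c) | (c & f)) -> f) = False & True = False
e -> f = True -> True = True
~(e -> f) = ~True = False
f & ~(e -> f) = True & False = False
~(f & ~(e -> f)) = ~False = True
~(f & ~(e -> f)) & e = True & True = True
(((f -> c) -> ~(e & (f -> e))) & (((e & c) | (c & f)) -> f)) -> (~(f & ~(e -> f)) & e) = False -> True = True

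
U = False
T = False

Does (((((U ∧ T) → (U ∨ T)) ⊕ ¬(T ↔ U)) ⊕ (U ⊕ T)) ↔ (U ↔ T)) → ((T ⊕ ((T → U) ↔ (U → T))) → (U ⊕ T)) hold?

False

Substituting U=False, T=False:
U ∧ T = False ∧ False = False
U ∨ T = False ∨ False = False
(U ∧ T) → (U ∨ T) = False → False = True
T ↔ U = False ↔ False = True
¬(T ↔ U) = ¬True = False
((U ∧ T) → (U ∨ T)) ⊕ ¬(T ↔ U) = True ⊕ False = True
U ⊕ T = False ⊕ False = False
(((U ∧ T) → (U ∨ T)) ⊕ ¬(T ↔ U)) ⊕ (U ⊕ T) = True ⊕ False = True
U ↔ T = False ↔ False = True
((((U ∧ T) → (U ∨ T)) ⊕ ¬(T ↔ U)) ⊕ (U ⊕ T)) ↔ (U ↔ T) = True ↔ True = True
T → U = False → False = True
U → T = False → False = True
(T → U) ↔ (U → T) = True ↔ True = True
T ⊕ ((T → U) ↔ (U → T)) = False ⊕ True = True
U ⊕ T = False ⊕ False = False
(T ⊕ ((T → U) ↔ (U → T))) → (U ⊕ T) = True → False = False
(((((U ∧ T) → (U ∨ T)) ⊕ ¬(T ↔ U)) ⊕ (U ⊕ T)) ↔ (U ↔ T)) → ((T ⊕ ((T → U) ↔ (U → T))) → (U ⊕ T)) = True → False = False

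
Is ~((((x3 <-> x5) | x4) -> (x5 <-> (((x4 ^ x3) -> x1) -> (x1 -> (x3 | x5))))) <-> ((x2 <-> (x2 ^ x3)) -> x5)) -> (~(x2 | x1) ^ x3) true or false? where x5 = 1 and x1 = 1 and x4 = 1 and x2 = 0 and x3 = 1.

Substituting x5=1, x1=1, x4=1, x2=0, x3=1:
x3 <-> x5 = 1 <-> 1 = 1
(x3 <-> x5) | x4 = 1 | 1 = 1
x4 ^ x3 = 1 ^ 1 = 0
(x4 ^ x3) -> x1 = 0 -> 1 = 1
x3 | x5 = 1 | 1 = 1
x1 -> (x3 | x5) = 1 -> 1 = 1
((x4 ^ x3) -> x1) -> (x1 -> (x3 | x5)) = 1 -> 1 = 1
x5 <-> (((x4 ^ x3) -> x1) -> (x1 -> (x3 | x5))) = 1 <-> 1 = 1
((x3 <-> x5) | x4) -> (x5 <-> (((x4 ^ x3) -> x1) -> (x1 -> (x3 | x5)))) = 1 -> 1 = 1
x2 ^ x3 = 0 ^ 1 = 1
x2 <-> (x2 ^ x3) = 0 <-> 1 = 0
(x2 <-> (x2 ^ x3)) -> x5 = 0 -> 1 = 1
(((x3 <-> x5) | x4) -> (x5 <-> (((x4 ^ x3) -> x1) -> (x1 -> (x3 | x5))))) <-> ((x2 <-> (x2 ^ x3)) -> x5) = 1 <-> 1 = 1
~((((x3 <-> x5) | x4) -> (x5 <-> (((x4 ^ x3) -> x1) -> (x1 -> (x3 | x5))))) <-> ((x2 <-> (x2 ^ x3)) -> x5)) = ~1 = 0
x2 | x1 = 0 | 1 = 1
~(x2 | x1) = ~1 = 0
~(x2 | x1) ^ x3 = 0 ^ 1 = 1
~((((x3 <-> x5) | x4) -> (x5 <-> (((x4 ^ x3) -> x1) -> (x1 -> (x3 | x5))))) <-> ((x2 <-> (x2 ^ x3)) -> x5)) -> (~(x2 | x1) ^ x3) = 0 -> 1 = 1

1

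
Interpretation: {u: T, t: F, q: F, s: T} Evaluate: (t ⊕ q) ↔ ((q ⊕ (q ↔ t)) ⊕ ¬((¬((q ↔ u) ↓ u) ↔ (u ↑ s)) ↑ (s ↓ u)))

F

t ⊕ q = F ⊕ F = F
q ↔ t = F ↔ F = T
q ⊕ (q ↔ t) = F ⊕ T = T
q ↔ u = F ↔ T = F
(q ↔ u) ↓ u = F ↓ T = F
¬((q ↔ u) ↓ u) = ¬F = T
u ↑ s = T ↑ T = F
¬((q ↔ u) ↓ u) ↔ (u ↑ s) = T ↔ F = F
s ↓ u = T ↓ T = F
(¬((q ↔ u) ↓ u) ↔ (u ↑ s)) ↑ (s ↓ u) = F ↑ F = T
¬((¬((q ↔ u) ↓ u) ↔ (u ↑ s)) ↑ (s ↓ u)) = ¬T = F
(q ⊕ (q ↔ t)) ⊕ ¬((¬((q ↔ u) ↓ u) ↔ (u ↑ s)) ↑ (s ↓ u)) = T ⊕ F = T
(t ⊕ q) ↔ ((q ⊕ (q ↔ t)) ⊕ ¬((¬((q ↔ u) ↓ u) ↔ (u ↑ s)) ↑ (s ↓ u))) = F ↔ T = F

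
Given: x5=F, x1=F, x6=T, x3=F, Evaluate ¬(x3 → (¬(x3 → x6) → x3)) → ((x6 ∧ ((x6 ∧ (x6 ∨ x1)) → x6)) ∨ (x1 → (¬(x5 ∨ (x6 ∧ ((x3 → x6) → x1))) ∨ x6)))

x3 → x6 = F → T = T
¬(x3 → x6) = ¬T = F
¬(x3 → x6) → x3 = F → F = T
x3 → (¬(x3 → x6) → x3) = F → T = T
¬(x3 → (¬(x3 → x6) → x3)) = ¬T = F
x6 ∨ x1 = T ∨ F = T
x6 ∧ (x6 ∨ x1) = T ∧ T = T
(x6 ∧ (x6 ∨ x1)) → x6 = T → T = T
x6 ∧ ((x6 ∧ (x6 ∨ x1)) → x6) = T ∧ T = T
x3 → x6 = F → T = T
(x3 → x6) → x1 = T → F = F
x6 ∧ ((x3 → x6) → x1) = T ∧ F = F
x5 ∨ (x6 ∧ ((x3 → x6) → x1)) = F ∨ F = F
¬(x5 ∨ (x6 ∧ ((x3 → x6) → x1))) = ¬F = T
¬(x5 ∨ (x6 ∧ ((x3 → x6) → x1))) ∨ x6 = T ∨ T = T
x1 → (¬(x5 ∨ (x6 ∧ ((x3 → x6) → x1))) ∨ x6) = F → T = T
(x6 ∧ ((x6 ∧ (x6 ∨ x1)) → x6)) ∨ (x1 → (¬(x5 ∨ (x6 ∧ ((x3 → x6) → x1))) ∨ x6)) = T ∨ T = T
¬(x3 → (¬(x3 → x6) → x3)) → ((x6 ∧ ((x6 ∧ (x6 ∨ x1)) → x6)) ∨ (x1 → (¬(x5 ∨ (x6 ∧ ((x3 → x6) → x1))) ∨ x6))) = F → T = T

T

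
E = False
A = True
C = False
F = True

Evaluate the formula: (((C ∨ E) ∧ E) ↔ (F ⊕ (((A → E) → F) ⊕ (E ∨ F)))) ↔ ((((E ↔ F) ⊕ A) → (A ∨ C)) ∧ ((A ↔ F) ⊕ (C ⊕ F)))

True

C ∨ E = False ∨ False = False
(C ∨ E) ∧ E = False ∧ False = False
A → E = True → False = False
(A → E) → F = False → True = True
E ∨ F = False ∨ True = True
((A → E) → F) ⊕ (E ∨ F) = True ⊕ True = False
F ⊕ (((A → E) → F) ⊕ (E ∨ F)) = True ⊕ False = True
((C ∨ E) ∧ E) ↔ (F ⊕ (((A → E) → F) ⊕ (E ∨ F))) = False ↔ True = False
E ↔ F = False ↔ True = False
(E ↔ F) ⊕ A = False ⊕ True = True
A ∨ C = True ∨ False = True
((E ↔ F) ⊕ A) → (A ∨ C) = True → True = True
A ↔ F = True ↔ True = True
C ⊕ F = False ⊕ True = True
(A ↔ F) ⊕ (C ⊕ F) = True ⊕ True = False
(((E ↔ F) ⊕ A) → (A ∨ C)) ∧ ((A ↔ F) ⊕ (C ⊕ F)) = True ∧ False = False
(((C ∨ E) ∧ E) ↔ (F ⊕ (((A → E) → F) ⊕ (E ∨ F)))) ↔ ((((E ↔ F) ⊕ A) → (A ∨ C)) ∧ ((A ↔ F) ⊕ (C ⊕ F))) = False ↔ False = True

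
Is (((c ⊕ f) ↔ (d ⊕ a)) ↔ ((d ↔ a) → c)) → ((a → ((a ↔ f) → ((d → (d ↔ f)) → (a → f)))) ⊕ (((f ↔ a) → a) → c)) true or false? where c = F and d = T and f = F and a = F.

c ⊕ f = F ⊕ F = F
d ⊕ a = T ⊕ F = T
(c ⊕ f) ↔ (d ⊕ a) = F ↔ T = F
d ↔ a = T ↔ F = F
(d ↔ a) → c = F → F = T
((c ⊕ f) ↔ (d ⊕ a)) ↔ ((d ↔ a) → c) = F ↔ T = F
a ↔ f = F ↔ F = T
d ↔ f = T ↔ F = F
d → (d ↔ f) = T → F = F
a → f = F → F = T
(d → (d ↔ f)) → (a → f) = F → T = T
(a ↔ f) → ((d → (d ↔ f)) → (a → f)) = T → T = T
a → ((a ↔ f) → ((d → (d ↔ f)) → (a → f))) = F → T = T
f ↔ a = F ↔ F = T
(f ↔ a) → a = T → F = F
((f ↔ a) → a) → c = F → F = T
(a → ((a ↔ f) → ((d → (d ↔ f)) → (a → f)))) ⊕ (((f ↔ a) → a) → c) = T ⊕ T = F
(((c ⊕ f) ↔ (d ⊕ a)) ↔ ((d ↔ a) → c)) → ((a → ((a ↔ f) → ((d → (d ↔ f)) → (a → f)))) ⊕ (((f ↔ a) → a) → c)) = F → F = T

T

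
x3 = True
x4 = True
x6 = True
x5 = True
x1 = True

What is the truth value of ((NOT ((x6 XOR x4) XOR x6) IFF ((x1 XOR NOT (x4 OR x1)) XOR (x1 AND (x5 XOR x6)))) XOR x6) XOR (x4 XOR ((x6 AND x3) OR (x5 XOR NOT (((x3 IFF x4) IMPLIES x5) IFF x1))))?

Substituting x3=True, x4=True, x6=True, x5=True, x1=True:
x6 XOR x4 = True XOR True = False
(x6 XOR x4) XOR x6 = False XOR True = True
NOT ((x6 XOR x4) XOR x6) = NOT True = False
x4 OR x1 = True OR True = True
NOT (x4 OR x1) = NOT True = False
x1 XOR NOT (x4 OR x1) = True XOR False = True
x5 XOR x6 = True XOR True = False
x1 AND (x5 XOR x6) = True AND False = False
(x1 XOR NOT (x4 OR x1)) XOR (x1 AND (x5 XOR x6)) = True XOR False = True
NOT ((x6 XOR x4) XOR x6) IFF ((x1 XOR NOT (x4 OR x1)) XOR (x1 AND (x5 XOR x6))) = False IFF True = False
(NOT ((x6 XOR x4) XOR x6) IFF ((x1 XOR NOT (x4 OR x1)) XOR (x1 AND (x5 XOR x6)))) XOR x6 = False XOR True = True
x6 AND x3 = True AND True = True
x3 IFF x4 = True IFF True = True
(x3 IFF x4) IMPLIES x5 = True IMPLIES True = True
((x3 IFF x4) IMPLIES x5) IFF x1 = True IFF True = True
NOT (((x3 IFF x4) IMPLIES x5) IFF x1) = NOT True = False
x5 XOR NOT (((x3 IFF x4) IMPLIES x5) IFF x1) = True XOR False = True
(x6 AND x3) OR (x5 XOR NOT (((x3 IFF x4) IMPLIES x5) IFF x1)) = True OR True = True
x4 XOR ((x6 AND x3) OR (x5 XOR NOT (((x3 IFF x4) IMPLIES x5) IFF x1))) = True XOR True = False
((NOT ((x6 XOR x4) XOR x6) IFF ((x1 XOR NOT (x4 OR x1)) XOR (x1 AND (x5 XOR x6)))) XOR x6) XOR (x4 XOR ((x6 AND x3) OR (x5 XOR NOT (((x3 IFF x4) IMPLIES x5) IFF x1)))) = True XOR False = True

True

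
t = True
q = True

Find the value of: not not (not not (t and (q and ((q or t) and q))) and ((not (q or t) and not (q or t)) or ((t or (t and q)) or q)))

q or t = True or True = True
(q or t) and q = True and True = True
q and ((q or t) and q) = True and True = True
t and (q and ((q or t) and q)) = True and True = True
not (t and (q and ((q or t) and q))) = not True = False
not not (t and (q and ((q or t) and q))) = not False = True
q or t = True or True = True
not (q or t) = not True = False
q or t = True or True = True
not (q or t) = not True = False
not (q or t) and not (q or t) = False and False = False
t and q = True and True = True
t or (t and q) = True or True = True
(t or (t and q)) or q = True or True = True
(not (q or t) and not (q or t)) or ((t or (t and q)) or q) = False or True = True
not not (t and (q and ((q or t) and q))) and ((not (q or t) and not (q or t)) or ((t or (t and q)) or q)) = True and True = True
not (not not (t and (q and ((q or t) and q))) and ((not (q or t) and not (q or t)) or ((t or (t and q)) or q))) = not True = False
not not (not not (t and (q and ((q or t) and q))) and ((not (q or t) and not (q or t)) or ((t or (t and q)) or q))) = not False = True

True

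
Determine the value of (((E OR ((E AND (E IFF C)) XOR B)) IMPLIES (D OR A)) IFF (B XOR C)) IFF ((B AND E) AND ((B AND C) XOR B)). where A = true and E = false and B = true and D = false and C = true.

true

E IFF C = false IFF true = false
E AND (E IFF C) = false AND false = false
(E AND (E IFF C)) XOR B = false XOR true = true
E OR ((E AND (E IFF C)) XOR B) = false OR true = true
D OR A = false OR true = true
(E OR ((E AND (E IFF C)) XOR B)) IMPLIES (D OR A) = true IMPLIES true = true
B XOR C = true XOR true = false
((E OR ((E AND (E IFF C)) XOR B)) IMPLIES (D OR A)) IFF (B XOR C) = true IFF false = false
B AND E = true AND false = false
B AND C = true AND true = true
(B AND C) XOR B = true XOR true = false
(B AND E) AND ((B AND C) XOR B) = false AND false = false
(((E OR ((E AND (E IFF C)) XOR B)) IMPLIES (D OR A)) IFF (B XOR C)) IFF ((B AND E) AND ((B AND C) XOR B)) = false IFF false = true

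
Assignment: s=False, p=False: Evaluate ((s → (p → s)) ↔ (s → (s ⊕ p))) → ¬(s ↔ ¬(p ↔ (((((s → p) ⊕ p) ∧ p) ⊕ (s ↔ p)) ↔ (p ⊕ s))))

Substituting s=False, p=False:
p → s = False → False = True
s → (p → s) = False → True = True
s ⊕ p = False ⊕ False = False
s → (s ⊕ p) = False → False = True
(s → (p → s)) ↔ (s → (s ⊕ p)) = True ↔ True = True
s → p = False → False = True
(s → p) ⊕ p = True ⊕ False = True
((s → p) ⊕ p) ∧ p = True ∧ False = False
s ↔ p = False ↔ False = True
(((s → p) ⊕ p) ∧ p) ⊕ (s ↔ p) = False ⊕ True = True
p ⊕ s = False ⊕ False = False
((((s → p) ⊕ p) ∧ p) ⊕ (s ↔ p)) ↔ (p ⊕ s) = True ↔ False = False
p ↔ (((((s → p) ⊕ p) ∧ p) ⊕ (s ↔ p)) ↔ (p ⊕ s)) = False ↔ False = True
¬(p ↔ (((((s → p) ⊕ p) ∧ p) ⊕ (s ↔ p)) ↔ (p ⊕ s))) = ¬True = False
s ↔ ¬(p ↔ (((((s → p) ⊕ p) ∧ p) ⊕ (s ↔ p)) ↔ (p ⊕ s))) = False ↔ False = True
¬(s ↔ ¬(p ↔ (((((s → p) ⊕ p) ∧ p) ⊕ (s ↔ p)) ↔ (p ⊕ s)))) = ¬True = False
((s → (p → s)) ↔ (s → (s ⊕ p))) → ¬(s ↔ ¬(p ↔ (((((s → p) ⊕ p) ∧ p) ⊕ (s ↔ p)) ↔ (p ⊕ s)))) = True → False = False

False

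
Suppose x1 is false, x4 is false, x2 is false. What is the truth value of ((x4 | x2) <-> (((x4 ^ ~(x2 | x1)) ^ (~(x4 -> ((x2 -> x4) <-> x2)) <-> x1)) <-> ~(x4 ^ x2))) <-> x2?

0

x4 | x2 = 0 | 0 = 0
x2 | x1 = 0 | 0 = 0
~(x2 | x1) = ~0 = 1
x4 ^ ~(x2 | x1) = 0 ^ 1 = 1
x2 -> x4 = 0 -> 0 = 1
(x2 -> x4) <-> x2 = 1 <-> 0 = 0
x4 -> ((x2 -> x4) <-> x2) = 0 -> 0 = 1
~(x4 -> ((x2 -> x4) <-> x2)) = ~1 = 0
~(x4 -> ((x2 -> x4) <-> x2)) <-> x1 = 0 <-> 0 = 1
(x4 ^ ~(x2 | x1)) ^ (~(x4 -> ((x2 -> x4) <-> x2)) <-> x1) = 1 ^ 1 = 0
x4 ^ x2 = 0 ^ 0 = 0
~(x4 ^ x2) = ~0 = 1
((x4 ^ ~(x2 | x1)) ^ (~(x4 -> ((x2 -> x4) <-> x2)) <-> x1)) <-> ~(x4 ^ x2) = 0 <-> 1 = 0
(x4 | x2) <-> (((x4 ^ ~(x2 | x1)) ^ (~(x4 -> ((x2 -> x4) <-> x2)) <-> x1)) <-> ~(x4 ^ x2)) = 0 <-> 0 = 1
((x4 | x2) <-> (((x4 ^ ~(x2 | x1)) ^ (~(x4 -> ((x2 -> x4) <-> x2)) <-> x1)) <-> ~(x4 ^ x2))) <-> x2 = 1 <-> 0 = 0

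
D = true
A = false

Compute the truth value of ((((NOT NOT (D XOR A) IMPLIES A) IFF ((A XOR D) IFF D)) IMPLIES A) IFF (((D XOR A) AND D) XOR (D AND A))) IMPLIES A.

false

D XOR A = true XOR false = true
NOT (D XOR A) = NOT true = false
NOT NOT (D XOR A) = NOT false = true
NOT NOT (D XOR A) IMPLIES A = true IMPLIES false = false
A XOR D = false XOR true = true
(A XOR D) IFF D = true IFF true = true
(NOT NOT (D XOR A) IMPLIES A) IFF ((A XOR D) IFF D) = false IFF true = false
((NOT NOT (D XOR A) IMPLIES A) IFF ((A XOR D) IFF D)) IMPLIES A = false IMPLIES false = true
D XOR A = true XOR false = true
(D XOR A) AND D = true AND true = true
D AND A = true AND false = false
((D XOR A) AND D) XOR (D AND A) = true XOR false = true
(((NOT NOT (D XOR A) IMPLIES A) IFF ((A XOR D) IFF D)) IMPLIES A) IFF (((D XOR A) AND D) XOR (D AND A)) = true IFF true = true
((((NOT NOT (D XOR A) IMPLIES A) IFF ((A XOR D) IFF D)) IMPLIES A) IFF (((D XOR A) AND D) XOR (D AND A))) IMPLIES A = true IMPLIES false = false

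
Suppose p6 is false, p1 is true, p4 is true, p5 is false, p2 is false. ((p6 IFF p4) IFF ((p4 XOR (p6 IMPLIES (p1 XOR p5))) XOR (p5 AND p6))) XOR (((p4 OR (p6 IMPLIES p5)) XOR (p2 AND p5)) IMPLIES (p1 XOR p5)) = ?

Substituting p6=F, p1=T, p4=T, p5=F, p2=F:
p6 IFF p4 = F IFF T = F
p1 XOR p5 = T XOR F = T
p6 IMPLIES (p1 XOR p5) = F IMPLIES T = T
p4 XOR (p6 IMPLIES (p1 XOR p5)) = T XOR T = F
p5 AND p6 = F AND F = F
(p4 XOR (p6 IMPLIES (p1 XOR p5))) XOR (p5 AND p6) = F XOR F = F
(p6 IFF p4) IFF ((p4 XOR (p6 IMPLIES (p1 XOR p5))) XOR (p5 AND p6)) = F IFF F = T
p6 IMPLIES p5 = F IMPLIES F = T
p4 OR (p6 IMPLIES p5) = T OR T = T
p2 AND p5 = F AND F = F
(p4 OR (p6 IMPLIES p5)) XOR (p2 AND p5) = T XOR F = T
p1 XOR p5 = T XOR F = T
((p4 OR (p6 IMPLIES p5)) XOR (p2 AND p5)) IMPLIES (p1 XOR p5) = T IMPLIES T = T
((p6 IFF p4) IFF ((p4 XOR (p6 IMPLIES (p1 XOR p5))) XOR (p5 AND p6))) XOR (((p4 OR (p6 IMPLIES p5)) XOR (p2 AND p5)) IMPLIES (p1 XOR p5)) = T XOR T = F

F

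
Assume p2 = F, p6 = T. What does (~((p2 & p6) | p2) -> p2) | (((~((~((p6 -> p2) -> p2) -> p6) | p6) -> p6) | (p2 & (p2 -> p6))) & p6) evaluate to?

T

p2 & p6 = F & T = F
(p2 & p6) | p2 = F | F = F
~((p2 & p6) | p2) = ~F = T
~((p2 & p6) | p2) -> p2 = T -> F = F
p6 -> p2 = T -> F = F
(p6 -> p2) -> p2 = F -> F = T
~((p6 -> p2) -> p2) = ~T = F
~((p6 -> p2) -> p2) -> p6 = F -> T = T
(~((p6 -> p2) -> p2) -> p6) | p6 = T | T = T
~((~((p6 -> p2) -> p2) -> p6) | p6) = ~T = F
~((~((p6 -> p2) -> p2) -> p6) | p6) -> p6 = F -> T = T
p2 -> p6 = F -> T = T
p2 & (p2 -> p6) = F & T = F
(~((~((p6 -> p2) -> p2) -> p6) | p6) -> p6) | (p2 & (p2 -> p6)) = T | F = T
((~((~((p6 -> p2) -> p2) -> p6) | p6) -> p6) | (p2 & (p2 -> p6))) & p6 = T & T = T
(~((p2 & p6) | p2) -> p2) | (((~((~((p6 -> p2) -> p2) -> p6) | p6) -> p6) | (p2 & (p2 -> p6))) & p6) = F | T = T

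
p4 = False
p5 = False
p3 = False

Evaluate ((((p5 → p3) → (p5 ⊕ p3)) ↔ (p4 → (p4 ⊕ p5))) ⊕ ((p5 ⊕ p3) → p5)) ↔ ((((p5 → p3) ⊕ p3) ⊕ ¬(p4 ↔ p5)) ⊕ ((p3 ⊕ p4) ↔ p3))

False

p5 → p3 = False → False = True
p5 ⊕ p3 = False ⊕ False = False
(p5 → p3) → (p5 ⊕ p3) = True → False = False
p4 ⊕ p5 = False ⊕ False = False
p4 → (p4 ⊕ p5) = False → False = True
((p5 → p3) → (p5 ⊕ p3)) ↔ (p4 → (p4 ⊕ p5)) = False ↔ True = False
p5 ⊕ p3 = False ⊕ False = False
(p5 ⊕ p3) → p5 = False → False = True
(((p5 → p3) → (p5 ⊕ p3)) ↔ (p4 → (p4 ⊕ p5))) ⊕ ((p5 ⊕ p3) → p5) = False ⊕ True = True
p5 → p3 = False → False = True
(p5 → p3) ⊕ p3 = True ⊕ False = True
p4 ↔ p5 = False ↔ False = True
¬(p4 ↔ p5) = ¬True = False
((p5 → p3) ⊕ p3) ⊕ ¬(p4 ↔ p5) = True ⊕ False = True
p3 ⊕ p4 = False ⊕ False = False
(p3 ⊕ p4) ↔ p3 = False ↔ False = True
(((p5 → p3) ⊕ p3) ⊕ ¬(p4 ↔ p5)) ⊕ ((p3 ⊕ p4) ↔ p3) = True ⊕ True = False
((((p5 → p3) → (p5 ⊕ p3)) ↔ (p4 → (p4 ⊕ p5))) ⊕ ((p5 ⊕ p3) → p5)) ↔ ((((p5 → p3) ⊕ p3) ⊕ ¬(p4 ↔ p5)) ⊕ ((p3 ⊕ p4) ↔ p3)) = True ↔ False = False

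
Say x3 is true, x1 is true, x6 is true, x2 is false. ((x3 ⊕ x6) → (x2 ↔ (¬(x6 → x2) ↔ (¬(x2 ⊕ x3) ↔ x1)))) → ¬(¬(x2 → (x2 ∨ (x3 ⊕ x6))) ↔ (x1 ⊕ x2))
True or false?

T

x3 ⊕ x6 = T ⊕ T = F
x6 → x2 = T → F = F
¬(x6 → x2) = ¬F = T
x2 ⊕ x3 = F ⊕ T = T
¬(x2 ⊕ x3) = ¬T = F
¬(x2 ⊕ x3) ↔ x1 = F ↔ T = F
¬(x6 → x2) ↔ (¬(x2 ⊕ x3) ↔ x1) = T ↔ F = F
x2 ↔ (¬(x6 → x2) ↔ (¬(x2 ⊕ x3) ↔ x1)) = F ↔ F = T
(x3 ⊕ x6) → (x2 ↔ (¬(x6 → x2) ↔ (¬(x2 ⊕ x3) ↔ x1))) = F → T = T
x3 ⊕ x6 = T ⊕ T = F
x2 ∨ (x3 ⊕ x6) = F ∨ F = F
x2 → (x2 ∨ (x3 ⊕ x6)) = F → F = T
¬(x2 → (x2 ∨ (x3 ⊕ x6))) = ¬T = F
x1 ⊕ x2 = T ⊕ F = T
¬(x2 → (x2 ∨ (x3 ⊕ x6))) ↔ (x1 ⊕ x2) = F ↔ T = F
¬(¬(x2 → (x2 ∨ (x3 ⊕ x6))) ↔ (x1 ⊕ x2)) = ¬F = T
((x3 ⊕ x6) → (x2 ↔ (¬(x6 → x2) ↔ (¬(x2 ⊕ x3) ↔ x1)))) → ¬(¬(x2 → (x2 ∨ (x3 ⊕ x6))) ↔ (x1 ⊕ x2)) = T → T = T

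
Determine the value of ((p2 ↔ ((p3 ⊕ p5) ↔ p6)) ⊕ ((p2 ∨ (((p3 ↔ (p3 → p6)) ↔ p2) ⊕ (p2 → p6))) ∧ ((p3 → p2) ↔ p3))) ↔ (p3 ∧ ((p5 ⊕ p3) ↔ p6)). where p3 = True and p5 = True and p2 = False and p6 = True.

False

p3 ⊕ p5 = True ⊕ True = False
(p3 ⊕ p5) ↔ p6 = False ↔ True = False
p2 ↔ ((p3 ⊕ p5) ↔ p6) = False ↔ False = True
p3 → p6 = True → True = True
p3 ↔ (p3 → p6) = True ↔ True = True
(p3 ↔ (p3 → p6)) ↔ p2 = True ↔ False = False
p2 → p6 = False → True = True
((p3 ↔ (p3 → p6)) ↔ p2) ⊕ (p2 → p6) = False ⊕ True = True
p2 ∨ (((p3 ↔ (p3 → p6)) ↔ p2) ⊕ (p2 → p6)) = False ∨ True = True
p3 → p2 = True → False = False
(p3 → p2) ↔ p3 = False ↔ True = False
(p2 ∨ (((p3 ↔ (p3 → p6)) ↔ p2) ⊕ (p2 → p6))) ∧ ((p3 → p2) ↔ p3) = True ∧ False = False
(p2 ↔ ((p3 ⊕ p5) ↔ p6)) ⊕ ((p2 ∨ (((p3 ↔ (p3 → p6)) ↔ p2) ⊕ (p2 → p6))) ∧ ((p3 → p2) ↔ p3)) = True ⊕ False = True
p5 ⊕ p3 = True ⊕ True = False
(p5 ⊕ p3) ↔ p6 = False ↔ True = False
p3 ∧ ((p5 ⊕ p3) ↔ p6) = True ∧ False = False
((p2 ↔ ((p3 ⊕ p5) ↔ p6)) ⊕ ((p2 ∨ (((p3 ↔ (p3 → p6)) ↔ p2) ⊕ (p2 → p6))) ∧ ((p3 → p2) ↔ p3))) ↔ (p3 ∧ ((p5 ⊕ p3) ↔ p6)) = True ↔ False = False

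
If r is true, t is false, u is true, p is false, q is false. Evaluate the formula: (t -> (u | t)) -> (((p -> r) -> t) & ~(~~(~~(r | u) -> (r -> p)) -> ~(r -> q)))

F

u | t = T | F = T
t -> (u | t) = F -> T = T
p -> r = F -> T = T
(p -> r) -> t = T -> F = F
r | u = T | T = T
~(r | u) = ~T = F
~~(r | u) = ~F = T
r -> p = T -> F = F
~~(r | u) -> (r -> p) = T -> F = F
~(~~(r | u) -> (r -> p)) = ~F = T
~~(~~(r | u) -> (r -> p)) = ~T = F
r -> q = T -> F = F
~(r -> q) = ~F = T
~~(~~(r | u) -> (r -> p)) -> ~(r -> q) = F -> T = T
~(~~(~~(r | u) -> (r -> p)) -> ~(r -> q)) = ~T = F
((p -> r) -> t) & ~(~~(~~(r | u) -> (r -> p)) -> ~(r -> q)) = F & F = F
(t -> (u | t)) -> (((p -> r) -> t) & ~(~~(~~(r | u) -> (r -> p)) -> ~(r -> q))) = T -> F = F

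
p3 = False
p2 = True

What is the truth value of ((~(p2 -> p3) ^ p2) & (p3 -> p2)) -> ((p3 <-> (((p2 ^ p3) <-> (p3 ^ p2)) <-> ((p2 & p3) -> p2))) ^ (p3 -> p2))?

True

p2 -> p3 = True -> False = False
~(p2 -> p3) = ~False = True
~(p2 -> p3) ^ p2 = True ^ True = False
p3 -> p2 = False -> True = True
(~(p2 -> p3) ^ p2) & (p3 -> p2) = False & True = False
p2 ^ p3 = True ^ False = True
p3 ^ p2 = False ^ True = True
(p2 ^ p3) <-> (p3 ^ p2) = True <-> True = True
p2 & p3 = True & False = False
(p2 & p3) -> p2 = False -> True = True
((p2 ^ p3) <-> (p3 ^ p2)) <-> ((p2 & p3) -> p2) = True <-> True = True
p3 <-> (((p2 ^ p3) <-> (p3 ^ p2)) <-> ((p2 & p3) -> p2)) = False <-> True = False
p3 -> p2 = False -> True = True
(p3 <-> (((p2 ^ p3) <-> (p3 ^ p2)) <-> ((p2 & p3) -> p2))) ^ (p3 -> p2) = False ^ True = True
((~(p2 -> p3) ^ p2) & (p3 -> p2)) -> ((p3 <-> (((p2 ^ p3) <-> (p3 ^ p2)) <-> ((p2 & p3) -> p2))) ^ (p3 -> p2)) = False -> True = True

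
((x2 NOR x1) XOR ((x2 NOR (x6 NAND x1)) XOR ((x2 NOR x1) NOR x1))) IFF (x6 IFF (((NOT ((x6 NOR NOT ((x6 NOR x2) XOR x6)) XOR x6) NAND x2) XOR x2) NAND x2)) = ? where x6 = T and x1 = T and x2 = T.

x2 NOR x1 = T NOR T = F
x6 NAND x1 = T NAND T = F
x2 NOR (x6 NAND x1) = T NOR F = F
x2 NOR x1 = T NOR T = F
(x2 NOR x1) NOR x1 = F NOR T = F
(x2 NOR (x6 NAND x1)) XOR ((x2 NOR x1) NOR x1) = F XOR F = F
(x2 NOR x1) XOR ((x2 NOR (x6 NAND x1)) XOR ((x2 NOR x1) NOR x1)) = F XOR F = F
x6 NOR x2 = T NOR T = F
(x6 NOR x2) XOR x6 = F XOR T = T
NOT ((x6 NOR x2) XOR x6) = NOT T = F
x6 NOR NOT ((x6 NOR x2) XOR x6) = T NOR F = F
(x6 NOR NOT ((x6 NOR x2) XOR x6)) XOR x6 = F XOR T = T
NOT ((x6 NOR NOT ((x6 NOR x2) XOR x6)) XOR x6) = NOT T = F
NOT ((x6 NOR NOT ((x6 NOR x2) XOR x6)) XOR x6) NAND x2 = F NAND T = T
(NOT ((x6 NOR NOT ((x6 NOR x2) XOR x6)) XOR x6) NAND x2) XOR x2 = T XOR T = F
((NOT ((x6 NOR NOT ((x6 NOR x2) XOR x6)) XOR x6) NAND x2) XOR x2) NAND x2 = F NAND T = T
x6 IFF (((NOT ((x6 NOR NOT ((x6 NOR x2) XOR x6)) XOR x6) NAND x2) XOR x2) NAND x2) = T IFF T = T
((x2 NOR x1) XOR ((x2 NOR (x6 NAND x1)) XOR ((x2 NOR x1) NOR x1))) IFF (x6 IFF (((NOT ((x6 NOR NOT ((x6 NOR x2) XOR x6)) XOR x6) NAND x2) XOR x2) NAND x2)) = F IFF T = F

F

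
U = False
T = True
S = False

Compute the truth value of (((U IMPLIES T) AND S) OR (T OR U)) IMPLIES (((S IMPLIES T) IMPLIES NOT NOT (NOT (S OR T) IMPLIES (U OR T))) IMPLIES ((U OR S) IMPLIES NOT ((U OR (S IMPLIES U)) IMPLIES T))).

U IMPLIES T = False IMPLIES True = True
(U IMPLIES T) AND S = True AND False = False
T OR U = True OR False = True
((U IMPLIES T) AND S) OR (T OR U) = False OR True = True
S IMPLIES T = False IMPLIES True = True
S OR T = False OR True = True
NOT (S OR T) = NOT True = False
U OR T = False OR True = True
NOT (S OR T) IMPLIES (U OR T) = False IMPLIES True = True
NOT (NOT (S OR T) IMPLIES (U OR T)) = NOT True = False
NOT NOT (NOT (S OR T) IMPLIES (U OR T)) = NOT False = True
(S IMPLIES T) IMPLIES NOT NOT (NOT (S OR T) IMPLIES (U OR T)) = True IMPLIES True = True
U OR S = False OR False = False
S IMPLIES U = False IMPLIES False = True
U OR (S IMPLIES U) = False OR True = True
(U OR (S IMPLIES U)) IMPLIES T = True IMPLIES True = True
NOT ((U OR (S IMPLIES U)) IMPLIES T) = NOT True = False
(U OR S) IMPLIES NOT ((U OR (S IMPLIES U)) IMPLIES T) = False IMPLIES False = True
((S IMPLIES T) IMPLIES NOT NOT (NOT (S OR T) IMPLIES (U OR T))) IMPLIES ((U OR S) IMPLIES NOT ((U OR (S IMPLIES U)) IMPLIES T)) = True IMPLIES True = True
(((U IMPLIES T) AND S) OR (T OR U)) IMPLIES (((S IMPLIES T) IMPLIES NOT NOT (NOT (S OR T) IMPLIES (U OR T))) IMPLIES ((U OR S) IMPLIES NOT ((U OR (S IMPLIES U)) IMPLIES T))) = True IMPLIES True = True

True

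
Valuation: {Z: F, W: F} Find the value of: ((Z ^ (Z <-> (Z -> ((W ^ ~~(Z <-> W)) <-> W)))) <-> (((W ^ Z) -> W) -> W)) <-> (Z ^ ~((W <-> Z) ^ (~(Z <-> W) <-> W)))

T

Substituting Z=F, W=F:
Z <-> W = F <-> F = T
~(Z <-> W) = ~T = F
~~(Z <-> W) = ~F = T
W ^ ~~(Z <-> W) = F ^ T = T
(W ^ ~~(Z <-> W)) <-> W = T <-> F = F
Z -> ((W ^ ~~(Z <-> W)) <-> W) = F -> F = T
Z <-> (Z -> ((W ^ ~~(Z <-> W)) <-> W)) = F <-> T = F
Z ^ (Z <-> (Z -> ((W ^ ~~(Z <-> W)) <-> W))) = F ^ F = F
W ^ Z = F ^ F = F
(W ^ Z) -> W = F -> F = T
((W ^ Z) -> W) -> W = T -> F = F
(Z ^ (Z <-> (Z -> ((W ^ ~~(Z <-> W)) <-> W)))) <-> (((W ^ Z) -> W) -> W) = F <-> F = T
W <-> Z = F <-> F = T
Z <-> W = F <-> F = T
~(Z <-> W) = ~T = F
~(Z <-> W) <-> W = F <-> F = T
(W <-> Z) ^ (~(Z <-> W) <-> W) = T ^ T = F
~((W <-> Z) ^ (~(Z <-> W) <-> W)) = ~F = T
Z ^ ~((W <-> Z) ^ (~(Z <-> W) <-> W)) = F ^ T = T
((Z ^ (Z <-> (Z -> ((W ^ ~~(Z <-> W)) <-> W)))) <-> (((W ^ Z) -> W) -> W)) <-> (Z ^ ~((W <-> Z) ^ (~(Z <-> W) <-> W))) = T <-> T = T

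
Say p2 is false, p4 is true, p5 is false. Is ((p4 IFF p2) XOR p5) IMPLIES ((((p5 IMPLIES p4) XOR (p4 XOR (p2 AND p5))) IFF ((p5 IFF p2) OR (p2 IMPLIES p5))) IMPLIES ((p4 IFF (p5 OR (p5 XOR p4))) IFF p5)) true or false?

p4 IFF p2 = T IFF F = F
(p4 IFF p2) XOR p5 = F XOR F = F
p5 IMPLIES p4 = F IMPLIES T = T
p2 AND p5 = F AND F = F
p4 XOR (p2 AND p5) = T XOR F = T
(p5 IMPLIES p4) XOR (p4 XOR (p2 AND p5)) = T XOR T = F
p5 IFF p2 = F IFF F = T
p2 IMPLIES p5 = F IMPLIES F = T
(p5 IFF p2) OR (p2 IMPLIES p5) = T OR T = T
((p5 IMPLIES p4) XOR (p4 XOR (p2 AND p5))) IFF ((p5 IFF p2) OR (p2 IMPLIES p5)) = F IFF T = F
p5 XOR p4 = F XOR T = T
p5 OR (p5 XOR p4) = F OR T = T
p4 IFF (p5 OR (p5 XOR p4)) = T IFF T = T
(p4 IFF (p5 OR (p5 XOR p4))) IFF p5 = T IFF F = F
(((p5 IMPLIES p4) XOR (p4 XOR (p2 AND p5))) IFF ((p5 IFF p2) OR (p2 IMPLIES p5))) IMPLIES ((p4 IFF (p5 OR (p5 XOR p4))) IFF p5) = F IMPLIES F = T
((p4 IFF p2) XOR p5) IMPLIES ((((p5 IMPLIES p4) XOR (p4 XOR (p2 AND p5))) IFF ((p5 IFF p2) OR (p2 IMPLIES p5))) IMPLIES ((p4 IFF (p5 OR (p5 XOR p4))) IFF p5)) = F IMPLIES T = T

T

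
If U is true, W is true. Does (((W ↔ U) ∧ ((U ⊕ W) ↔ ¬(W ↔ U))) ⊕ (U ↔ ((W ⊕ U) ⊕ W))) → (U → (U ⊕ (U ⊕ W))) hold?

True

W ↔ U = True ↔ True = True
U ⊕ W = True ⊕ True = False
W ↔ U = True ↔ True = True
¬(W ↔ U) = ¬True = False
(U ⊕ W) ↔ ¬(W ↔ U) = False ↔ False = True
(W ↔ U) ∧ ((U ⊕ W) ↔ ¬(W ↔ U)) = True ∧ True = True
W ⊕ U = True ⊕ True = False
(W ⊕ U) ⊕ W = False ⊕ True = True
U ↔ ((W ⊕ U) ⊕ W) = True ↔ True = True
((W ↔ U) ∧ ((U ⊕ W) ↔ ¬(W ↔ U))) ⊕ (U ↔ ((W ⊕ U) ⊕ W)) = True ⊕ True = False
U ⊕ W = True ⊕ True = False
U ⊕ (U ⊕ W) = True ⊕ False = True
U → (U ⊕ (U ⊕ W)) = True → True = True
(((W ↔ U) ∧ ((U ⊕ W) ↔ ¬(W ↔ U))) ⊕ (U ↔ ((W ⊕ U) ⊕ W))) → (U → (U ⊕ (U ⊕ W))) = False → True = True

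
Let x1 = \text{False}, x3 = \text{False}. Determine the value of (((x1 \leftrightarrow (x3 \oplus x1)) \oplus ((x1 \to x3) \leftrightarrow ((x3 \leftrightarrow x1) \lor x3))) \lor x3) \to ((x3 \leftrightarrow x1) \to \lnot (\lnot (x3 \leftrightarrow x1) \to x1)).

\text{True}

x3 \oplus x1 = \text{False} \oplus \text{False} = \text{False}
x1 \leftrightarrow (x3 \oplus x1) = \text{False} \leftrightarrow \text{False} = \text{True}
x1 \to x3 = \text{False} \to \text{False} = \text{True}
x3 \leftrightarrow x1 = \text{False} \leftrightarrow \text{False} = \text{True}
(x3 \leftrightarrow x1) \lor x3 = \text{True} \lor \text{False} = \text{True}
(x1 \to x3) \leftrightarrow ((x3 \leftrightarrow x1) \lor x3) = \text{True} \leftrightarrow \text{True} = \text{True}
(x1 \leftrightarrow (x3 \oplus x1)) \oplus ((x1 \to x3) \leftrightarrow ((x3 \leftrightarrow x1) \lor x3)) = \text{True} \oplus \text{True} = \text{False}
((x1 \leftrightarrow (x3 \oplus x1)) \oplus ((x1 \to x3) \leftrightarrow ((x3 \leftrightarrow x1) \lor x3))) \lor x3 = \text{False} \lor \text{False} = \text{False}
x3 \leftrightarrow x1 = \text{False} \leftrightarrow \text{False} = \text{True}
x3 \leftrightarrow x1 = \text{False} \leftrightarrow \text{False} = \text{True}
\lnot (x3 \leftrightarrow x1) = \lnot \text{True} = \text{False}
\lnot (x3 \leftrightarrow x1) \to x1 = \text{False} \to \text{False} = \text{True}
\lnot (\lnot (x3 \leftrightarrow x1) \to x1) = \lnot \text{True} = \text{False}
(x3 \leftrightarrow x1) \to \lnot (\lnot (x3 \leftrightarrow x1) \to x1) = \text{True} \to \text{False} = \text{False}
(((x1 \leftrightarrow (x3 \oplus x1)) \oplus ((x1 \to x3) \leftrightarrow ((x3 \leftrightarrow x1) \lor x3))) \lor x3) \to ((x3 \leftrightarrow x1) \to \lnot (\lnot (x3 \leftrightarrow x1) \to x1)) = \text{False} \to \text{False} = \text{True}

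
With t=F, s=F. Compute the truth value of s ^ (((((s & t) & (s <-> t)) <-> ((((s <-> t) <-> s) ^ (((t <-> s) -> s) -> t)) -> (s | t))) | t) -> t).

F

s & t = F & F = F
s <-> t = F <-> F = T
(s & t) & (s <-> t) = F & T = F
s <-> t = F <-> F = T
(s <-> t) <-> s = T <-> F = F
t <-> s = F <-> F = T
(t <-> s) -> s = T -> F = F
((t <-> s) -> s) -> t = F -> F = T
((s <-> t) <-> s) ^ (((t <-> s) -> s) -> t) = F ^ T = T
s | t = F | F = F
(((s <-> t) <-> s) ^ (((t <-> s) -> s) -> t)) -> (s | t) = T -> F = F
((s & t) & (s <-> t)) <-> ((((s <-> t) <-> s) ^ (((t <-> s) -> s) -> t)) -> (s | t)) = F <-> F = T
(((s & t) & (s <-> t)) <-> ((((s <-> t) <-> s) ^ (((t <-> s) -> s) -> t)) -> (s | t))) | t = T | F = T
((((s & t) & (s <-> t)) <-> ((((s <-> t) <-> s) ^ (((t <-> s) -> s) -> t)) -> (s | t))) | t) -> t = T -> F = F
s ^ (((((s & t) & (s <-> t)) <-> ((((s <-> t) <-> s) ^ (((t <-> s) -> s) -> t)) -> (s | t))) | t) -> t) = F ^ F = F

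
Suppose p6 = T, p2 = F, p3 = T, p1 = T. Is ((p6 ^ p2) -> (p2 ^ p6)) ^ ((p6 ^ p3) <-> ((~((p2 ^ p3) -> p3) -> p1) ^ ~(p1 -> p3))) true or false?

p6 ^ p2 = T ^ F = T
p2 ^ p6 = F ^ T = T
(p6 ^ p2) -> (p2 ^ p6) = T -> T = T
p6 ^ p3 = T ^ T = F
p2 ^ p3 = F ^ T = T
(p2 ^ p3) -> p3 = T -> T = T
~((p2 ^ p3) -> p3) = ~T = F
~((p2 ^ p3) -> p3) -> p1 = F -> T = T
p1 -> p3 = T -> T = T
~(p1 -> p3) = ~T = F
(~((p2 ^ p3) -> p3) -> p1) ^ ~(p1 -> p3) = T ^ F = T
(p6 ^ p3) <-> ((~((p2 ^ p3) -> p3) -> p1) ^ ~(p1 -> p3)) = F <-> T = F
((p6 ^ p2) -> (p2 ^ p6)) ^ ((p6 ^ p3) <-> ((~((p2 ^ p3) -> p3) -> p1) ^ ~(p1 -> p3))) = T ^ F = T

T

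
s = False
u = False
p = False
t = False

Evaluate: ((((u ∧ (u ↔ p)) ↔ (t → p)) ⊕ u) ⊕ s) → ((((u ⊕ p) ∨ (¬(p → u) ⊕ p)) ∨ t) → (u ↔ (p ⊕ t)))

u ↔ p = False ↔ False = True
u ∧ (u ↔ p) = False ∧ True = False
t → p = False → False = True
(u ∧ (u ↔ p)) ↔ (t → p) = False ↔ True = False
((u ∧ (u ↔ p)) ↔ (t → p)) ⊕ u = False ⊕ False = False
(((u ∧ (u ↔ p)) ↔ (t → p)) ⊕ u) ⊕ s = False ⊕ False = False
u ⊕ p = False ⊕ False = False
p → u = False → False = True
¬(p → u) = ¬True = False
¬(p → u) ⊕ p = False ⊕ False = False
(u ⊕ p) ∨ (¬(p → u) ⊕ p) = False ∨ False = False
((u ⊕ p) ∨ (¬(p → u) ⊕ p)) ∨ t = False ∨ False = False
p ⊕ t = False ⊕ False = False
u ↔ (p ⊕ t) = False ↔ False = True
(((u ⊕ p) ∨ (¬(p → u) ⊕ p)) ∨ t) → (u ↔ (p ⊕ t)) = False → True = True
((((u ∧ (u ↔ p)) ↔ (t → p)) ⊕ u) ⊕ s) → ((((u ⊕ p) ∨ (¬(p → u) ⊕ p)) ∨ t) → (u ↔ (p ⊕ t))) = False → True = True

True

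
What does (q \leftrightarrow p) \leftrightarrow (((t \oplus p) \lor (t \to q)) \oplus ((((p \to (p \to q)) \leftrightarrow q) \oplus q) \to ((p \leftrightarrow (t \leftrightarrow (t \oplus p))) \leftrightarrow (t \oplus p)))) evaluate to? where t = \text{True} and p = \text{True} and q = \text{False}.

q \leftrightarrow p = \text{False} \leftrightarrow \text{True} = \text{False}
t \oplus p = \text{True} \oplus \text{True} = \text{False}
t \to q = \text{True} \to \text{False} = \text{False}
(t \oplus p) \lor (t \to q) = \text{False} \lor \text{False} = \text{False}
p \to q = \text{True} \to \text{False} = \text{False}
p \to (p \to q) = \text{True} \to \text{False} = \text{False}
(p \to (p \to q)) \leftrightarrow q = \text{False} \leftrightarrow \text{False} = \text{True}
((p \to (p \to q)) \leftrightarrow q) \oplus q = \text{True} \oplus \text{False} = \text{True}
t \oplus p = \text{True} \oplus \text{True} = \text{False}
t \leftrightarrow (t \oplus p) = \text{True} \leftrightarrow \text{False} = \text{False}
p \leftrightarrow (t \leftrightarrow (t \oplus p)) = \text{True} \leftrightarrow \text{False} = \text{False}
t \oplus p = \text{True} \oplus \text{True} = \text{False}
(p \leftrightarrow (t \leftrightarrow (t \oplus p))) \leftrightarrow (t \oplus p) = \text{False} \leftrightarrow \text{False} = \text{True}
(((p \to (p \to q)) \leftrightarrow q) \oplus q) \to ((p \leftrightarrow (t \leftrightarrow (t \oplus p))) \leftrightarrow (t \oplus p)) = \text{True} \to \text{True} = \text{True}
((t \oplus p) \lor (t \to q)) \oplus ((((p \to (p \to q)) \leftrightarrow q) \oplus q) \to ((p \leftrightarrow (t \leftrightarrow (t \oplus p))) \leftrightarrow (t \oplus p))) = \text{False} \oplus \text{True} = \text{True}
(q \leftrightarrow p) \leftrightarrow (((t \oplus p) \lor (t \to q)) \oplus ((((p \to (p \to q)) \leftrightarrow q) \oplus q) \to ((p \leftrightarrow (t \leftrightarrow (t \oplus p))) \leftrightarrow (t \oplus p)))) = \text{False} \leftrightarrow \text{True} = \text{False}

\text{False}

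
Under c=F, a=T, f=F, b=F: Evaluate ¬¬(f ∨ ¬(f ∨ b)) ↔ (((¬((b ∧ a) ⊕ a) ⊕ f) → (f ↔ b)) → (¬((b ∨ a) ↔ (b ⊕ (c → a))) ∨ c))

F

Substituting c=F, a=T, f=F, b=F:
f ∨ b = F ∨ F = F
¬(f ∨ b) = ¬F = T
f ∨ ¬(f ∨ b) = F ∨ T = T
¬(f ∨ ¬(f ∨ b)) = ¬T = F
¬¬(f ∨ ¬(f ∨ b)) = ¬F = T
b ∧ a = F ∧ T = F
(b ∧ a) ⊕ a = F ⊕ T = T
¬((b ∧ a) ⊕ a) = ¬T = F
¬((b ∧ a) ⊕ a) ⊕ f = F ⊕ F = F
f ↔ b = F ↔ F = T
(¬((b ∧ a) ⊕ a) ⊕ f) → (f ↔ b) = F → T = T
b ∨ a = F ∨ T = T
c → a = F → T = T
b ⊕ (c → a) = F ⊕ T = T
(b ∨ a) ↔ (b ⊕ (c → a)) = T ↔ T = T
¬((b ∨ a) ↔ (b ⊕ (c → a))) = ¬T = F
¬((b ∨ a) ↔ (b ⊕ (c → a))) ∨ c = F ∨ F = F
((¬((b ∧ a) ⊕ a) ⊕ f) → (f ↔ b)) → (¬((b ∨ a) ↔ (b ⊕ (c → a))) ∨ c) = T → F = F
¬¬(f ∨ ¬(f ∨ b)) ↔ (((¬((b ∧ a) ⊕ a) ⊕ f) → (f ↔ b)) → (¬((b ∨ a) ↔ (b ⊕ (c → a))) ∨ c)) = T ↔ F = F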